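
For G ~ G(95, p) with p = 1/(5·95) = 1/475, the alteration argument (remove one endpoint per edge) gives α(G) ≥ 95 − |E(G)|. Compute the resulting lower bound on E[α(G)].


E[|E(G)|] = C(95, 2)·p = 4465 · (1/475) = 47/5.
E[α(G)] ≥ n − E[|E(G)|] = 95 − 47/5 = 428/5.
Numerically: ≈ 85.6000.
(This is only a lower bound; the true E[α(G)] may be larger.)

E[α(G)] ≥ 428/5 ≈ 85.6000.


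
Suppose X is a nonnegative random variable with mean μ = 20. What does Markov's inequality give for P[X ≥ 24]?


μ = E[X] = 20, a = 24.
Markov: P[X ≥ 24] ≤ μ/a = (20)/24 = 5/6.
Numerically: ≈ 0.833.
(Since a = 24 > μ = 20.000, the bound 5/6 is < 1 and informative.)

P[X ≥ 24] ≤ 5/6 ≈ 0.833.


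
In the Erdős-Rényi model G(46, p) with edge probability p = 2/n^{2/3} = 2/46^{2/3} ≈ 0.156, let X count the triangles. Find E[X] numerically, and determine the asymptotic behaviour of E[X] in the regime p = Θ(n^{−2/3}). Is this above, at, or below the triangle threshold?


Number of potential triangles: C(46, 3) = 15180.
Each occurs with probability p³ ≈ (0.156)³ ≈ 3.78072e-03.
By linearity: E[X] = C(46, 3)·p³ ≈ 15180 · 3.78072e-03 ≈ 57.391.
Since α = 2/3 < 1, p = c/n^{2/3} ≫ 1/n is above the triangle threshold p ~ 1/n. Asymptotically E[X] ~ (c³/6)·n^{3(1−α)} = (2³/6)·n^{1} → ∞; triangles are abundant w.h.p.

E[X] ≈ 57.391; in regime p = Θ(1/n^{2/3}) E[X] diverges (above the triangle threshold p ~ 1/n).


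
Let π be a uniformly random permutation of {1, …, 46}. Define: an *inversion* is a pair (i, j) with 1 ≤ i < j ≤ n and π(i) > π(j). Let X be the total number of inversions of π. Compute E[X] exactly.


Write X = Σ X_I over the C(46, 2) = 1035 pairs i < j, with X_I the indicator of one inversion.
There are 1035 indicators.
For each fixed pair i < j, the values π(i) and π(j) are two distinct elements of {1, …, 46} in uniformly random order; by symmetry P[π(i) > π(j)] = 1/2.
By linearity: E[X] = 1035 · (1/2) = C(46, 2) · (1/2) = 1035/2 = 1035/2 ≈ 517.500.

E[X] = 1035/2 = 517.500.


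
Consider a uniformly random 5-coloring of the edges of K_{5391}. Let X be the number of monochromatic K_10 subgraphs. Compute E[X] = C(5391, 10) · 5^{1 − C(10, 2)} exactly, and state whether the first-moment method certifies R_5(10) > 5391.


E[X] = C(5391, 10) · 5^{1 − 45} = 5666344714787188828795213697883 · 5^{−44} = 5666344714787188828795213697883/5684341886080801486968994140625.
As a reduced fraction: E[X] = 5666344714787188828795213697883/5684341886080801486968994140625 ≈ 0.996834.
Is E[X] < 1? YES.
Since E[X] < 1, there exists a 5-coloring of K_{5391} with no monochromatic K_10; hence R_5(10) > 5391.

E[X] = 5666344714787188828795213697883/5684341886080801486968994140625 ≈ 0.996834; E[X] < 1, so R_5(10) > 5391.


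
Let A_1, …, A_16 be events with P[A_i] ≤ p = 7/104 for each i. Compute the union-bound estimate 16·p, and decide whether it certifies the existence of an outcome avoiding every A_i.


Union bound: P[∪_{i=1}^{16} A_i] ≤ Σ_i P[A_i] ≤ 16·p = 16·(7/104) = 14/13.
Numerically: 14/13 ≈ 1.076923.
Is 14/13 < 1? NO.
Since the bound 14/13 is ≥ 1, the union bound is uninformative here; it does NOT by itself certify existence.

16·p = 14/13 ≈ 1.076923; existence NOT certified by the union bound.


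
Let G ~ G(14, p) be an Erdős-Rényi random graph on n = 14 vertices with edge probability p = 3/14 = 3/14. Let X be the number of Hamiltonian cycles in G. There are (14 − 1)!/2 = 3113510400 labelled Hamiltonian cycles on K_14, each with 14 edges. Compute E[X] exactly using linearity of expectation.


K_14 has (14 − 1)!/2 = 3113510400 labelled Hamiltonian cycles.
For each such Hamiltonian cycle H, let X_H = 1 if all 14 edges of H are present in G. Then P[X_H = 1] = p^{14} = (3/14)^{14} = 4782969/11112006825558016.
By linearity: E[X] = Σ_H E[X_H] = 3113510400 · p^{14} = 3113510400 · 4782969/11112006825558016 = 4155084744525/3100448333024.
Numerically: E[X] ≈ 1.34016.

E[X] = 3113510400 · (3/14)^{14} = 4155084744525/3100448333024 ≈ 1.34016.


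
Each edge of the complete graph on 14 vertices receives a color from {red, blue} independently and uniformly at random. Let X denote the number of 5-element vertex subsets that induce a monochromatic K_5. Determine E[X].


Let X = Σ_S X_S over the C(14, 5) = 2002 subsets S of size 5, where X_S = 1 if the K_5 on S is monochromatic.
For a fixed S, the K_5 on S has C(5, 2) = 10 edges. P[all 10 edges red] = (1/2)^10, and likewise for blue, so P[monochromatic] = 2·(1/2)^10 = 2^{1 − 10} = 1/512.
By linearity: E[X] = C(14, 5) · 2^{1 − 10} = 2002 · 1/512 = 1001/256.
Numerically: E[X] ≈ 3.91016.

E[X] = C(14,5)·2^(1−C(5,2)) = 1001/256 ≈ 3.91016.


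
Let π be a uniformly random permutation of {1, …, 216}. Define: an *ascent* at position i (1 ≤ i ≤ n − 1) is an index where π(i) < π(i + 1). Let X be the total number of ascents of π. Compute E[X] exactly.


Write X = Σ X_I over i = 1, …, 215, with X_I the indicator of one ascent.
There are 215 indicators.
For each fixed i, the pair (π(i), π(i+1)) is a uniformly random ordered pair of distinct values from {1, …, 216}; by symmetry P[π(i) < π(i+1)] = 1/2.
By linearity: E[X] = 215 · (1/2) = (216 − 1) · (1/2) = 215/2 ≈ 107.500000.

E[X] = 215/2 = 107.500000.


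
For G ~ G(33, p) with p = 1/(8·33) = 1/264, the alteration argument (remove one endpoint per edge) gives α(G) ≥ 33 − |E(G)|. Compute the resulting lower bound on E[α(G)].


E[|E(G)|] = C(33, 2)·p = 528 · (1/264) = 2.
E[α(G)] ≥ n − E[|E(G)|] = 33 − 2 = 31.
Numerically: ≈ 31.0000.
(This is only a lower bound; the true E[α(G)] may be larger.)

E[α(G)] ≥ 31 ≈ 31.0000.


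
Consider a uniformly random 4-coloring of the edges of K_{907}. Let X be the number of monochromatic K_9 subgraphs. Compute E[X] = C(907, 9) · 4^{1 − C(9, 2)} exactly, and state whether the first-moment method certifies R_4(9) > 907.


E[X] = C(907, 9) · 4^{1 − 36} = 1100045734961417331175 · 4^{−35} = 1100045734961417331175/1180591620717411303424.
As a reduced fraction: E[X] = 1100045734961417331175/1180591620717411303424 ≈ 0.931775.
Is E[X] < 1? YES.
Since E[X] < 1, there exists a 4-coloring of K_{907} with no monochromatic K_9; hence R_4(9) > 907.

E[X] = 1100045734961417331175/1180591620717411303424 ≈ 0.931775; E[X] < 1, so R_4(9) > 907.


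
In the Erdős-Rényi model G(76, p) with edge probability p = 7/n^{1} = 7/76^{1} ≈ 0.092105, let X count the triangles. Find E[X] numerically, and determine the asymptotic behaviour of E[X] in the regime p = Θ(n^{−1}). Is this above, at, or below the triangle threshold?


Number of potential triangles: C(76, 3) = 70300.
Each occurs with probability p³ ≈ (0.092105)³ ≈ 7.8136390e-04.
By linearity: E[X] = C(76, 3)·p³ ≈ 70300 · 7.8136390e-04 ≈ 54.92988.
Here α = 1, so p = 7/n is exactly at the triangle threshold p ~ 1/n. Asymptotically E[X] → c³/6 = 7³/6 = 343/6 ≈ 57.16667, a bounded constant. In this regime the triangle count is asymptotically Poisson(c³/6).

E[X] ≈ 54.92988; in regime p = Θ(1/n^{1}) E[X] stays bounded (at the triangle threshold p ~ 1/n).


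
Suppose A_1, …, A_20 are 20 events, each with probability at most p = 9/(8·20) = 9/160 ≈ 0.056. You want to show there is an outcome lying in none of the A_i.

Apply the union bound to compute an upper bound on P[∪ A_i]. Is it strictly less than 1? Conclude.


Union bound: P[∪_{i=1}^{20} A_i] ≤ Σ_i P[A_i] ≤ 20·p = 20·(9/160) = 9/8.
Numerically: 9/8 ≈ 1.125.
Is 9/8 < 1? NO.
Since the bound 9/8 is ≥ 1, the union bound is uninformative here; it does NOT by itself certify existence.

20·p = 9/8 ≈ 1.125; existence NOT certified by the union bound.


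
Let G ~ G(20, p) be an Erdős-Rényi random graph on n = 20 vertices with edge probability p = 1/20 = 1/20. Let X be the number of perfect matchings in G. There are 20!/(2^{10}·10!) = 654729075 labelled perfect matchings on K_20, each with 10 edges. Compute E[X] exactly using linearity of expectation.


K_20 has 20!/(2^{10}·10!) = 654729075 labelled perfect matchings.
For each such perfect matching H, let X_H = 1 if all 10 edges of H are present in G. Then P[X_H = 1] = p^{10} = (1/20)^{10} = 1/10240000000000.
By linearity of expectation: E[X] = Σ_H E[X_H] = 654729075 · p^{10} = 654729075 · 1/10240000000000 = 26189163/409600000000.
Numerically: E[X] ≈ 6.3938e-05.

E[X] = 654729075 · (1/20)^{10} = 26189163/409600000000 ≈ 6.3938e-05.


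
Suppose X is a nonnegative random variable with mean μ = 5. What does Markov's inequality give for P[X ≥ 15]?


μ = E[X] = 5, a = 15.
Markov: P[X ≥ 15] ≤ μ/a = (5)/15 = 1/3.
Numerically: ≈ 0.3333.
(Since a = 15 > μ = 5.0000, the bound 1/3 is < 1 and informative.)

P[X ≥ 15] ≤ 1/3 ≈ 0.3333.


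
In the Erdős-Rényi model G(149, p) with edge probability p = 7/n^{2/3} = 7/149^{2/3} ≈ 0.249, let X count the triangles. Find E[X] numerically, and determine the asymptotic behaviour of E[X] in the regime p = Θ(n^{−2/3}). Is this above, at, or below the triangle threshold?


Number of potential triangles: C(149, 3) = 540274.
Each occurs with probability p³ ≈ (0.249)³ ≈ 1.54498e-02.
By linearity: E[X] = C(149, 3)·p³ ≈ 540274 · 1.54498e-02 ≈ 8347.101.
Since α = 2/3 < 1, p = c/n^{2/3} ≫ 1/n is above the triangle threshold p ~ 1/n. Asymptotically E[X] ~ (c³/6)·n^{3(1−α)} = (7³/6)·n^{1} → ∞; triangles are abundant w.h.p.

E[X] ≈ 8347.101; in regime p = Θ(1/n^{2/3}) E[X] diverges (above the triangle threshold p ~ 1/n).


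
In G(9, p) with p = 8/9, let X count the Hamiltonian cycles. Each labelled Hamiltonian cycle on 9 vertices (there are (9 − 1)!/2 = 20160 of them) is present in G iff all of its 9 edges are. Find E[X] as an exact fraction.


K_9 has (9 − 1)!/2 = 20160 labelled Hamiltonian cycles.
For each such Hamiltonian cycle H, let X_H = 1 if all 9 edges of H are present in G. Then P[X_H = 1] = p^{9} = (8/9)^{9} = 134217728/387420489.
Summing the indicators: E[X] = Σ_H E[X_H] = 20160 · p^{9} = 20160 · 134217728/387420489 = 300647710720/43046721.
Numerically: E[X] ≈ 6.98e+03.

E[X] = 20160 · (8/9)^{9} = 300647710720/43046721 ≈ 6.98e+03.


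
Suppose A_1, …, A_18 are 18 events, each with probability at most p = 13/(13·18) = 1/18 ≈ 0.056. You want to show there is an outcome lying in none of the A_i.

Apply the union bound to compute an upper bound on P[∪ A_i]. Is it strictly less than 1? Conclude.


Union bound: P[∪_{i=1}^{18} A_i] ≤ Σ_i P[A_i] ≤ 18·p = 18·(1/18) = 1.
Numerically: 1 ≈ 1.000.
Is 1 < 1? NO.
Since the bound 1 is ≥ 1, the union bound is uninformative here; it does NOT by itself certify existence.

18·p = 1 ≈ 1.000; existence NOT certified by the union bound.


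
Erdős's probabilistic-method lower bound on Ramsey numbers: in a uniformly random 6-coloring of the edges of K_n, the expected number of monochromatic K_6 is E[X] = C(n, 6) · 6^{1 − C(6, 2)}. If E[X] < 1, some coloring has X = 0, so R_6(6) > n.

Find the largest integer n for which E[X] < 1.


We need C(n, 6) · 6^{1 − 15} < 1, i.e. C(n, 6) < 6^{15 − 1} = 78364164096.
Check values of n near the boundary:
  n = 192: C(192, 6) = 64300886496; 64300886496 < 78364164096? YES
  n = 193: C(193, 6) = 66364016544; 66364016544 < 78364164096? YES
  n = 194: C(194, 6) = 68482017072; 68482017072 < 78364164096? YES
  n = 195: C(195, 6) = 70656049360; 70656049360 < 78364164096? YES
  n = 196: C(196, 6) = 72887293024; 72887293024 < 78364164096? YES
  n = 197: C(197, 6) = 75176946208; 75176946208 < 78364164096? YES
  n = 198: C(198, 6) = 77526225777; 77526225777 < 78364164096? YES
  n = 199: C(199, 6) = 79936367511; 79936367511 < 78364164096? NO
  n = 200: C(200, 6) = 82408626300; 82408626300 < 78364164096? NO
The largest n with C(n, 6) < 78364164096 is n = 198 (where E[X] = 25842075259/26121388032 ≈ 0.9893). Hence R_6(6) > 198, i.e. R_6(6) ≥ 199.

Largest n = 198; hence R_6(6) > 198.


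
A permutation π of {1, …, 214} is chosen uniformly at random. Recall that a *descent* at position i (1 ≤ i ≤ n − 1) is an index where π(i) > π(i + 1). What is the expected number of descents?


Write X = Σ X_I over i = 1, …, 213, with X_I the indicator of one descent.
There are 213 indicators.
For each fixed i, the pair (π(i), π(i+1)) is a uniformly random ordered pair of distinct values from {1, …, 214}; by symmetry P[π(i) > π(i+1)] = 1/2.
By linearity: E[X] = 213 · (1/2) = (214 − 1) · (1/2) = 213/2 ≈ 106.500.

E[X] = 213/2 = 106.500.


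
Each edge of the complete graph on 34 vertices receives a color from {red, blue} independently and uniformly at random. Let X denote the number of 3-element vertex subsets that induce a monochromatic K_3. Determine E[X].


Let X = Σ_S X_S over the C(34, 3) = 5984 subsets S of size 3, where X_S = 1 if the K_3 on S is monochromatic.
For a fixed S, the K_3 on S has C(3, 2) = 3 edges. P[all 3 edges red] = (1/2)^3, and likewise for blue, so P[monochromatic] = 2·(1/2)^3 = 2^{1 − 3} = 1/4.
By linearity of expectation: E[X] = C(34, 3) · 2^{1 − 3} = 5984 · 1/4 = 1496.
Numerically: E[X] ≈ 1496.00000.

E[X] = C(34,3)·2^(1−C(3,2)) = 1496 ≈ 1496.00000.


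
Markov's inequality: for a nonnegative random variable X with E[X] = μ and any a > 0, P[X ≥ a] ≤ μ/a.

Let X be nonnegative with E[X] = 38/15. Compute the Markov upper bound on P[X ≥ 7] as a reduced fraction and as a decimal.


μ = E[X] = 38/15, a = 7.
Markov: P[X ≥ 7] ≤ μ/a = (38/15)/7 = 38/105.
Numerically: ≈ 0.361905.
(Since a = 7 > μ = 2.533333, the bound 38/105 is < 1 and informative.)

P[X ≥ 7] ≤ 38/105 ≈ 0.361905.


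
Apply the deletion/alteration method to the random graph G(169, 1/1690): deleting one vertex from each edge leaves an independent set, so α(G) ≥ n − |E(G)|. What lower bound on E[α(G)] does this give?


E[|E(G)|] = C(169, 2)·p = 14196 · (1/1690) = 42/5.
E[α(G)] ≥ n − E[|E(G)|] = 169 − 42/5 = 803/5.
Numerically: ≈ 160.60000.
(This is only a lower bound; the true E[α(G)] may be larger.)

E[α(G)] ≥ 803/5 ≈ 160.60000.


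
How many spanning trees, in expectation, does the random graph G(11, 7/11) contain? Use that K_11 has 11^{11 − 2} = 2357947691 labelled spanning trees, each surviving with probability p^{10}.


K_11 has 11^{11 − 2} = 2357947691 labelled spanning trees.
For each such spanning tree H, let X_H = 1 if all 10 edges of H are present in G. Then P[X_H = 1] = p^{10} = (7/11)^{10} = 282475249/25937424601.
Summing the indicators: E[X] = Σ_H E[X_H] = 2357947691 · p^{10} = 2357947691 · 282475249/25937424601 = 282475249/11.
Numerically: E[X] ≈ 2.57e+07.

E[X] = 2357947691 · (7/11)^{10} = 282475249/11 ≈ 2.57e+07.


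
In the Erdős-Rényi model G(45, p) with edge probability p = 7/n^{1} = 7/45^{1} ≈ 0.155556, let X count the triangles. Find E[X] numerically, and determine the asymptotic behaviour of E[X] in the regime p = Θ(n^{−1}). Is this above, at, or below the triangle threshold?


Number of potential triangles: C(45, 3) = 14190.
Each occurs with probability p³ ≈ (0.155556)³ ≈ 3.76406036e-03.
By linearity: E[X] = C(45, 3)·p³ ≈ 14190 · 3.76406036e-03 ≈ 53.412016.
Here α = 1, so p = 7/n is exactly at the triangle threshold p ~ 1/n. Asymptotically E[X] → c³/6 = 7³/6 = 343/6 ≈ 57.166667, a bounded constant. In this regime the triangle count is asymptotically Poisson(c³/6).

E[X] ≈ 53.412016; in regime p = Θ(1/n^{1}) E[X] stays bounded (at the triangle threshold p ~ 1/n).


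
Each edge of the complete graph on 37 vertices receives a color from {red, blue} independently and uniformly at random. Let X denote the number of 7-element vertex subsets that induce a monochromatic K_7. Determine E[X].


Let X = Σ_S X_S over the C(37, 7) = 10295472 subsets S of size 7, where X_S = 1 if the K_7 on S is monochromatic.
For a fixed S, the K_7 on S has C(7, 2) = 21 edges. P[all 21 edges red] = (1/2)^21, and likewise for blue, so P[monochromatic] = 2·(1/2)^21 = 2^{1 − 21} = 1/1048576.
Summing: E[X] = C(37, 7) · 2^{1 − 21} = 10295472 · 1/1048576 = 643467/65536.
Numerically: E[X] ≈ 9.81853.

E[X] = C(37,7)·2^(1−C(7,2)) = 643467/65536 ≈ 9.81853.


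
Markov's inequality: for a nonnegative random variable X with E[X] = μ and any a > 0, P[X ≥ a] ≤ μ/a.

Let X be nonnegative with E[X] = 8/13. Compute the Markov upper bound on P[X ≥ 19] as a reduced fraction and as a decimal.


μ = E[X] = 8/13, a = 19.
Markov: P[X ≥ 19] ≤ μ/a = (8/13)/19 = 8/247.
Numerically: ≈ 0.032389.
(Since a = 19 > μ = 0.615385, the bound 8/247 is < 1 and informative.)

P[X ≥ 19] ≤ 8/247 ≈ 0.032389.


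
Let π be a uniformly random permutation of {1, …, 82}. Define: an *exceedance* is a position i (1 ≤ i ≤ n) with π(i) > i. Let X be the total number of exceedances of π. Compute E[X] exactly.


Write X = Σ_{i=1}^{82} X_i, where X_i = 1_{π(i) > i}.
For each fixed i, π(i) is uniform over {1, …, 82} (marginal of a uniform permutation), so P[π(i) > i] = (n − i)/n. Summing: Σ_{i=1}^{82} (n − i)/n = (0 + 1 + … + 81)/82 = 82(82 − 1)/(2·82) = (82 − 1)/2.
Hence E[X] = Σ_{i=1}^{82} (82 − i)/82 = 81/2 ≈ 40.5000.

E[X] = 81/2 = 40.5000.


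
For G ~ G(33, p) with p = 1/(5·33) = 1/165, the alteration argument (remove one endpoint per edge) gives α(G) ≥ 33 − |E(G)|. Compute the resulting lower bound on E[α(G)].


E[|E(G)|] = C(33, 2)·p = 528 · (1/165) = 16/5.
E[α(G)] ≥ n − E[|E(G)|] = 33 − 16/5 = 149/5.
Numerically: ≈ 29.800000.
(This is only a lower bound; the true E[α(G)] may be larger.)

E[α(G)] ≥ 149/5 ≈ 29.800000.


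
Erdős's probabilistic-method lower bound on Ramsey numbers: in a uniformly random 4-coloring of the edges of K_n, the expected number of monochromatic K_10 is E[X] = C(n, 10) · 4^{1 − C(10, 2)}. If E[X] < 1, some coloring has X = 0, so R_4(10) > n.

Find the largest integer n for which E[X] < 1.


We need C(n, 10) · 4^{1 − 45} < 1, i.e. C(n, 10) < 4^{45 − 1} = 309485009821345068724781056.
Check values of n near the boundary:
  n = 2020: C(2020, 10) = 304832018578739931133653656; 304832018578739931133653656 < 309485009821345068724781056? YES
  n = 2021: C(2021, 10) = 306347841644770462864800616; 306347841644770462864800616 < 309485009821345068724781056? YES
  n = 2022: C(2022, 10) = 307870445231474093395937796; 307870445231474093395937796 < 309485009821345068724781056? YES
  n = 2023: C(2023, 10) = 309399856285778485315440716; 309399856285778485315440716 < 309485009821345068724781056? YES
  n = 2024: C(2024, 10) = 310936101848269937576192656; 310936101848269937576192656 < 309485009821345068724781056? NO
The largest n with C(n, 10) < 309485009821345068724781056 is n = 2023 (where E[X] = 77349964071444621328860179/77371252455336267181195264 ≈ 0.999725). Hence R_4(10) > 2023, i.e. R_4(10) ≥ 2024.

Largest n = 2023; hence R_4(10) > 2023.


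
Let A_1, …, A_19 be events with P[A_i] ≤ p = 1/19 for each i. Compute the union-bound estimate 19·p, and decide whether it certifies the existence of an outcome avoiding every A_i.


Union bound: P[∪_{i=1}^{19} A_i] ≤ Σ_i P[A_i] ≤ 19·p = 19·(1/19) = 1.
Numerically: 1 ≈ 1.0000.
Is 1 < 1? NO.
Since the bound 1 is ≥ 1, the union bound is uninformative here; it does NOT by itself certify existence.

19·p = 1 ≈ 1.0000; existence NOT certified by the union bound.


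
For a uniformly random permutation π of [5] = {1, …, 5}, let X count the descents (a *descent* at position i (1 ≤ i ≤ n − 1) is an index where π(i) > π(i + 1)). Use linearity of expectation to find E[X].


Write X = Σ X_I over i = 1, …, 4, with X_I the indicator of one descent.
There are 4 indicators.
For each fixed i, the pair (π(i), π(i+1)) is a uniformly random ordered pair of distinct values from {1, …, 5}; by symmetry P[π(i) > π(i+1)] = 1/2.
By linearity: E[X] = 4 · (1/2) = (5 − 1) · (1/2) = 2 ≈ 2.000000.

E[X] = 2 = 2.000000.


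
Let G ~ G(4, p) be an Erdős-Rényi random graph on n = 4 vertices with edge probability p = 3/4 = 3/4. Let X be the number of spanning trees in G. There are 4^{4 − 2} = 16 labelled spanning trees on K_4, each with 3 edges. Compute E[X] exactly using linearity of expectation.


K_4 has 4^{4 − 2} = 16 labelled spanning trees.
For each such spanning tree H, let X_H = 1 if all 3 edges of H are present in G. Then P[X_H = 1] = p^{3} = (3/4)^{3} = 27/64.
By linearity: E[X] = Σ_H E[X_H] = 16 · p^{3} = 16 · 27/64 = 27/4.
Numerically: E[X] ≈ 6.75.

E[X] = 16 · (3/4)^{3} = 27/4 ≈ 6.75.


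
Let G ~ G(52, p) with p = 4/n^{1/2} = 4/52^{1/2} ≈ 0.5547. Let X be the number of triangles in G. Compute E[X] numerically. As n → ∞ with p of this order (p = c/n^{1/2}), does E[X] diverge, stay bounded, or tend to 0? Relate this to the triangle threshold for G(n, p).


Number of potential triangles: C(52, 3) = 22100.
Each occurs with probability p³ ≈ (0.5547)³ ≈ 1.706770e-01.
By linearity: E[X] = C(52, 3)·p³ ≈ 22100 · 1.706770e-01 ≈ 3771.9613.
Since α = 1/2 < 1, p = c/n^{1/2} ≫ 1/n is above the triangle threshold p ~ 1/n. Asymptotically E[X] ~ (c³/6)·n^{3(1−α)} = (4³/6)·n^{1.5} → ∞; triangles are abundant w.h.p.

E[X] ≈ 3771.9613; in regime p = Θ(1/n^{1/2}) E[X] diverges (above the triangle threshold p ~ 1/n).


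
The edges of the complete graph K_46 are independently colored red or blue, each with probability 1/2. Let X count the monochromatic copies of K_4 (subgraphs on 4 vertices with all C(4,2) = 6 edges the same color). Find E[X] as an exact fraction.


Let X = Σ_S X_S over the C(46, 4) = 163185 subsets S of size 4, where X_S = 1 if the K_4 on S is monochromatic.
For a fixed S, the K_4 on S has C(4, 2) = 6 edges. P[all 6 edges red] = (1/2)^6, and likewise for blue, so P[monochromatic] = 2·(1/2)^6 = 2^{1 − 6} = 1/32.
By linearity of expectation: E[X] = C(46, 4) · 2^{1 − 6} = 163185 · 1/32 = 163185/32.
Numerically: E[X] ≈ 5099.531.

E[X] = C(46,4)·2^(1−C(4,2)) = 163185/32 ≈ 5099.531.


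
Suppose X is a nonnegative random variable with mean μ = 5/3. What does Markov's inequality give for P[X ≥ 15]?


μ = E[X] = 5/3, a = 15.
Markov: P[X ≥ 15] ≤ μ/a = (5/3)/15 = 1/9.
Numerically: ≈ 0.111111.
(Since a = 15 > μ = 1.666667, the bound 1/9 is < 1 and informative.)

P[X ≥ 15] ≤ 1/9 ≈ 0.111111.


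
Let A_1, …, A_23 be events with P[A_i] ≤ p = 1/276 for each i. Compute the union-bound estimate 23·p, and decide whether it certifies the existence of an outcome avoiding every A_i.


Union bound: P[∪_{i=1}^{23} A_i] ≤ Σ_i P[A_i] ≤ 23·p = 23·(1/276) = 1/12.
Numerically: 1/12 ≈ 0.08333.
Is 1/12 < 1? YES.
Since P[∪ A_i] ≤ 1/12 < 1, the complement has P[∩ A_i^c] ≥ 1 − 1/12 = 11/12 > 0, so some outcome avoids every A_i.

23·p = 1/12 ≈ 0.08333; existence CERTIFIED by the union bound.


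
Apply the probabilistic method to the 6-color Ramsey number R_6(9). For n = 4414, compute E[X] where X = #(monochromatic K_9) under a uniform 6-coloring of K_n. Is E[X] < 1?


E[X] = C(4414, 9) · 6^{1 − 36} = 1738535657024887384307025382 · 6^{−35} = 1738535657024887384307025382/1719070799748422591028658176.
As a reduced fraction: E[X] = 869267828512443692153512691/859535399874211295514329088 ≈ 1.0113.
Is E[X] < 1? NO.
Since E[X] ≥ 1, the first-moment bound is inconclusive at n = 4414; it does NOT by itself certify R_6(9) > 4414.

E[X] = 869267828512443692153512691/859535399874211295514329088 ≈ 1.0113; E[X] ≥ 1; first-moment method inconclusive here.


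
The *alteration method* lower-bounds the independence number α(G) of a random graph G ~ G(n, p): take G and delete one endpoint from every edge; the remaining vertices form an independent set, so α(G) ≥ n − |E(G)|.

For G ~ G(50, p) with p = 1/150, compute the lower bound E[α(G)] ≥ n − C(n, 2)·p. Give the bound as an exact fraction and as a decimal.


E[|E(G)|] = C(50, 2)·p = 1225 · (1/150) = 49/6.
E[α(G)] ≥ n − E[|E(G)|] = 50 − 49/6 = 251/6.
Numerically: ≈ 41.83333.
(This is only a lower bound; the true E[α(G)] may be larger.)

E[α(G)] ≥ 251/6 ≈ 41.83333.


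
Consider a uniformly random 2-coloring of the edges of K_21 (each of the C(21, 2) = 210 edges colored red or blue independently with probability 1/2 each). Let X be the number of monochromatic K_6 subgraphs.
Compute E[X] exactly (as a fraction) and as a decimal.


Let X = Σ_S X_S over the C(21, 6) = 54264 subsets S of size 6, where X_S = 1 if the K_6 on S is monochromatic.
For a fixed S, the K_6 on S has C(6, 2) = 15 edges. P[all 15 edges red] = (1/2)^15, and likewise for blue, so P[monochromatic] = 2·(1/2)^15 = 2^{1 − 15} = 1/16384.
By linearity of expectation: E[X] = C(21, 6) · 2^{1 − 15} = 54264 · 1/16384 = 6783/2048.
Numerically: E[X] ≈ 3.312012.

E[X] = C(21,6)·2^(1−C(6,2)) = 6783/2048 ≈ 3.312012.


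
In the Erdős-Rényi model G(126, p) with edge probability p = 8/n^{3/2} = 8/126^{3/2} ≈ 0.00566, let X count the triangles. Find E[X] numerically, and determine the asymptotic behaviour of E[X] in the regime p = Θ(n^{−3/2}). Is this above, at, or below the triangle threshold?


Number of potential triangles: C(126, 3) = 325500.
Each occurs with probability p³ ≈ (0.00566)³ ≈ 1.80968e-07.
By linearity: E[X] = C(126, 3)·p³ ≈ 325500 · 1.80968e-07 ≈ 0.059.
Since α = 3/2 > 1, p = c/n^{3/2} = o(1/n) is below the triangle threshold p ~ 1/n. Asymptotically E[X] ~ (c³/6)·n^{3(1−α)} = (8³/6)·n^{-1.5} → 0, so by Markov's inequality G has no triangles w.h.p.

E[X] ≈ 0.059; in regime p = Θ(1/n^{3/2}) E[X] tends to 0 (below the triangle threshold p ~ 1/n).


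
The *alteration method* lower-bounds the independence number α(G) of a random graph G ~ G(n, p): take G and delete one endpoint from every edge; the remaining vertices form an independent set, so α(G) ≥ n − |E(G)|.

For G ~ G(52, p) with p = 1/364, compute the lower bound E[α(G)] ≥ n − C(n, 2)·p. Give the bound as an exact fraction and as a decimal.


E[|E(G)|] = C(52, 2)·p = 1326 · (1/364) = 51/14.
E[α(G)] ≥ n − E[|E(G)|] = 52 − 51/14 = 677/14.
Numerically: ≈ 48.357143.
(This is only a lower bound; the true E[α(G)] may be larger.)

E[α(G)] ≥ 677/14 ≈ 48.357143.


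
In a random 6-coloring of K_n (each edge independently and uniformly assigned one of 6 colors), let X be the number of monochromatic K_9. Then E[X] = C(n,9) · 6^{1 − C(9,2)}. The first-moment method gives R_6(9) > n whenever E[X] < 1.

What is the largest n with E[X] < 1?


We need C(n, 9) · 6^{1 − 36} < 1, i.e. C(n, 9) < 6^{36 − 1} = 1719070799748422591028658176.
Check values of n near the boundary:
  n = 4407: C(4407, 9) = 1713856532599459170657070050; 1713856532599459170657070050 < 1719070799748422591028658176? YES
  n = 4408: C(4408, 9) = 1717362945146264156457459600; 1717362945146264156457459600 < 1719070799748422591028658176? YES
  n = 4409: C(4409, 9) = 1720875732988608787686577131; 1720875732988608787686577131 < 1719070799748422591028658176? NO
  n = 4410: C(4410, 9) = 1724394906266704102180823710; 1724394906266704102180823710 < 1719070799748422591028658176? NO
  n = 4411: C(4411, 9) = 1727920475134582415883601405; 1727920475134582415883601405 < 1719070799748422591028658176? NO
The largest n with C(n, 9) < 1719070799748422591028658176 is n = 4408 (where E[X] = 35778394690547169926197075/35813974994758803979763712 ≈ 0.99901). Hence R_6(9) > 4408, i.e. R_6(9) ≥ 4409.

Largest n = 4408; hence R_6(9) > 4408.


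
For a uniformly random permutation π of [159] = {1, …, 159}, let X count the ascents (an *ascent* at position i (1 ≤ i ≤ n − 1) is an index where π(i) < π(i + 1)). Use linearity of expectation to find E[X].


Write X = Σ X_I over i = 1, …, 158, with X_I the indicator of one ascent.
There are 158 indicators.
For each fixed i, the pair (π(i), π(i+1)) is a uniformly random ordered pair of distinct values from {1, …, 159}; by symmetry P[π(i) < π(i+1)] = 1/2.
By linearity: E[X] = 158 · (1/2) = (159 − 1) · (1/2) = 79 ≈ 79.00000.

E[X] = 79 = 79.00000.


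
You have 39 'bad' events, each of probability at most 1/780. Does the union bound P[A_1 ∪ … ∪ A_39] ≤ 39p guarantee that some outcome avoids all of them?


Union bound: P[∪_{i=1}^{39} A_i] ≤ Σ_i P[A_i] ≤ 39·p = 39·(1/780) = 1/20.
Numerically: 1/20 ≈ 0.050000.
Is 1/20 < 1? YES.
Since P[∪ A_i] ≤ 1/20 < 1, the complement has P[∩ A_i^c] ≥ 1 − 1/20 = 19/20 > 0, so some outcome avoids every A_i.

39·p = 1/20 ≈ 0.050000; existence CERTIFIED by the union bound.


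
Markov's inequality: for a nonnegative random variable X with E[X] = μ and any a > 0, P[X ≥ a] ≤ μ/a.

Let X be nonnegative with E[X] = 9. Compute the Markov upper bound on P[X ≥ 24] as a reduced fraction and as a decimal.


μ = E[X] = 9, a = 24.
Markov: P[X ≥ 24] ≤ μ/a = (9)/24 = 3/8.
Numerically: ≈ 0.375000.
(Since a = 24 > μ = 9.000000, the bound 3/8 is < 1 and informative.)

P[X ≥ 24] ≤ 3/8 ≈ 0.375000.


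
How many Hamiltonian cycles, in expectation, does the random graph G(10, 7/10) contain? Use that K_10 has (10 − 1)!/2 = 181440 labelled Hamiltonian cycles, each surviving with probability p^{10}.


K_10 has (10 − 1)!/2 = 181440 labelled Hamiltonian cycles.
For each such Hamiltonian cycle H, let X_H = 1 if all 10 edges of H are present in G. Then P[X_H = 1] = p^{10} = (7/10)^{10} = 282475249/10000000000.
By linearity: E[X] = Σ_H E[X_H] = 181440 · p^{10} = 181440 · 282475249/10000000000 = 160163466183/31250000.
Numerically: E[X] ≈ 5125.

E[X] = 181440 · (7/10)^{10} = 160163466183/31250000 ≈ 5125.


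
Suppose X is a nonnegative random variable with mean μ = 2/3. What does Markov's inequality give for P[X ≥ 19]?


μ = E[X] = 2/3, a = 19.
Markov: P[X ≥ 19] ≤ μ/a = (2/3)/19 = 2/57.
Numerically: ≈ 0.03509.
(Since a = 19 > μ = 0.66667, the bound 2/57 is < 1 and informative.)

P[X ≥ 19] ≤ 2/57 ≈ 0.03509.


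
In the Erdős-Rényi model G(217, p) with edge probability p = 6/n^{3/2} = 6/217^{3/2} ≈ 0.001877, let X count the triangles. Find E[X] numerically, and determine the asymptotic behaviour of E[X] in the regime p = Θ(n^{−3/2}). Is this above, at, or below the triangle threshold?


Number of potential triangles: C(217, 3) = 1679580.
Each occurs with probability p³ ≈ (0.001877)³ ≈ 6.6127933e-09.
By linearity: E[X] = C(217, 3)·p³ ≈ 1679580 · 6.6127933e-09 ≈ 0.01111.
Since α = 3/2 > 1, p = c/n^{3/2} = o(1/n) is below the triangle threshold p ~ 1/n. Asymptotically E[X] ~ (c³/6)·n^{3(1−α)} = (6³/6)·n^{-1.5} → 0, so by Markov's inequality G has no triangles w.h.p.

E[X] ≈ 0.01111; in regime p = Θ(1/n^{3/2}) E[X] tends to 0 (below the triangle threshold p ~ 1/n).


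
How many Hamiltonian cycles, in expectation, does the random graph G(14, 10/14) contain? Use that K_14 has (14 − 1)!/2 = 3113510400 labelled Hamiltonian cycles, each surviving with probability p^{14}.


K_14 has (14 − 1)!/2 = 3113510400 labelled Hamiltonian cycles.
For each such Hamiltonian cycle H, let X_H = 1 if all 14 edges of H are present in G. Then P[X_H = 1] = p^{14} = (5/7)^{14} = 6103515625/678223072849.
By linearity: E[X] = Σ_H E[X_H] = 3113510400 · p^{14} = 3113510400 · 6103515625/678223072849 = 2714765625000000000/96889010407.
Numerically: E[X] ≈ 2.8e+07.

E[X] = 3113510400 · (5/7)^{14} = 2714765625000000000/96889010407 ≈ 2.8e+07.


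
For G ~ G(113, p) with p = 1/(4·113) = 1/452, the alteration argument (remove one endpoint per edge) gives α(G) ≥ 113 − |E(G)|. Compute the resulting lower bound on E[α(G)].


E[|E(G)|] = C(113, 2)·p = 6328 · (1/452) = 14.
E[α(G)] ≥ n − E[|E(G)|] = 113 − 14 = 99.
Numerically: ≈ 99.000000.
(This is only a lower bound; the true E[α(G)] may be larger.)

E[α(G)] ≥ 99 ≈ 99.000000.


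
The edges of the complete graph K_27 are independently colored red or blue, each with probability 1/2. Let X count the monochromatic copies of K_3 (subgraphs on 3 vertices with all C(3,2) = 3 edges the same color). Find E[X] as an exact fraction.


Let X = Σ_S X_S over the C(27, 3) = 2925 subsets S of size 3, where X_S = 1 if the K_3 on S is monochromatic.
For a fixed S, the K_3 on S has C(3, 2) = 3 edges. P[all 3 edges red] = (1/2)^3, and likewise for blue, so P[monochromatic] = 2·(1/2)^3 = 2^{1 − 3} = 1/4.
Summing: E[X] = C(27, 3) · 2^{1 − 3} = 2925 · 1/4 = 2925/4.
Numerically: E[X] ≈ 731.250.

E[X] = C(27,3)·2^(1−C(3,2)) = 2925/4 ≈ 731.250.


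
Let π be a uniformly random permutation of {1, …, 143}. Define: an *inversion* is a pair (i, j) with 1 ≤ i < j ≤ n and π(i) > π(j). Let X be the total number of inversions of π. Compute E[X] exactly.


Write X = Σ X_I over the C(143, 2) = 10153 pairs i < j, with X_I the indicator of one inversion.
There are 10153 indicators.
For each fixed pair i < j, the values π(i) and π(j) are two distinct elements of {1, …, 143} in uniformly random order; by symmetry P[π(i) > π(j)] = 1/2.
By linearity: E[X] = 10153 · (1/2) = C(143, 2) · (1/2) = 10153/2 = 10153/2 ≈ 5076.500000.

E[X] = 10153/2 = 5076.500000.


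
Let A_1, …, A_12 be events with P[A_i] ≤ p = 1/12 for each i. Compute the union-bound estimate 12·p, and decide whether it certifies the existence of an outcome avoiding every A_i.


Union bound: P[∪_{i=1}^{12} A_i] ≤ Σ_i P[A_i] ≤ 12·p = 12·(1/12) = 1.
Numerically: 1 ≈ 1.000000.
Is 1 < 1? NO.
Since the bound 1 is ≥ 1, the union bound is uninformative here; it does NOT by itself certify existence.

12·p = 1 ≈ 1.000000; existence NOT certified by the union bound.


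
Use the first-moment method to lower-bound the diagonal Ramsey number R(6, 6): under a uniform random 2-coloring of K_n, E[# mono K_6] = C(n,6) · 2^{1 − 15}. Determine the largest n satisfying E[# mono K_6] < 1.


We need C(n, 6) · 2^{1 − 15} < 1, i.e. C(n, 6) < 2^{15 − 1} = 16384.
Check values of n near the boundary:
  n = 16: C(16, 6) = 8008; 8008 < 16384? YES
  n = 17: C(17, 6) = 12376; 12376 < 16384? YES
  n = 18: C(18, 6) = 18564; 18564 < 16384? NO
  n = 19: C(19, 6) = 27132; 27132 < 16384? NO
  n = 20: C(20, 6) = 38760; 38760 < 16384? NO
The largest n with C(n, 6) < 16384 is n = 17 (where E[X] = 1547/2048 ≈ 0.7554). Hence R(6, 6) > 17, i.e. R(6, 6) ≥ 18.

Largest n = 17; hence R(6, 6) > 17.


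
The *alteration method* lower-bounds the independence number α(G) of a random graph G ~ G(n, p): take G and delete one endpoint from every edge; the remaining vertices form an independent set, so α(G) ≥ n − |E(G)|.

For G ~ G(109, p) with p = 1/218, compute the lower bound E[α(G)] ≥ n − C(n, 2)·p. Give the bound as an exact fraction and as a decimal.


E[|E(G)|] = C(109, 2)·p = 5886 · (1/218) = 27.
E[α(G)] ≥ n − E[|E(G)|] = 109 − 27 = 82.
Numerically: ≈ 82.00000.
(This is only a lower bound; the true E[α(G)] may be larger.)

E[α(G)] ≥ 82 ≈ 82.00000.


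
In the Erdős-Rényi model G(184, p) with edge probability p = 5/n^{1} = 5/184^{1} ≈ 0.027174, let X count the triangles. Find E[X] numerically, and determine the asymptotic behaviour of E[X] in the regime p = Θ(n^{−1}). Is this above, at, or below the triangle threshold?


Number of potential triangles: C(184, 3) = 1021384.
Each occurs with probability p³ ≈ (0.027174)³ ≈ 2.0065803e-05.
By linearity: E[X] = C(184, 3)·p³ ≈ 1021384 · 2.0065803e-05 ≈ 20.49489.
Here α = 1, so p = 5/n is exactly at the triangle threshold p ~ 1/n. Asymptotically E[X] → c³/6 = 5³/6 = 125/6 ≈ 20.83333, a bounded constant. In this regime the triangle count is asymptotically Poisson(c³/6).

E[X] ≈ 20.49489; in regime p = Θ(1/n^{1}) E[X] stays bounded (at the triangle threshold p ~ 1/n).


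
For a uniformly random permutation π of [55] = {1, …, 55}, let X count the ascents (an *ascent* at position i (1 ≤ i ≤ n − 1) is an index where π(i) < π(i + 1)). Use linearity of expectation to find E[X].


Write X = Σ X_I over i = 1, …, 54, with X_I the indicator of one ascent.
There are 54 indicators.
For each fixed i, the pair (π(i), π(i+1)) is a uniformly random ordered pair of distinct values from {1, …, 55}; by symmetry P[π(i) < π(i+1)] = 1/2.
By linearity: E[X] = 54 · (1/2) = (55 − 1) · (1/2) = 27 ≈ 27.000000.

E[X] = 27 = 27.000000.


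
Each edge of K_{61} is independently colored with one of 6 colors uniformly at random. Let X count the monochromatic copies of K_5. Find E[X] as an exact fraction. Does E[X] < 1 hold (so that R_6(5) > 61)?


E[X] = C(61, 5) · 6^{1 − 10} = 5949147 · 6^{−9} = 5949147/10077696.
As a reduced fraction: E[X] = 1983049/3359232 ≈ 0.590.
Is E[X] < 1? YES.
Since E[X] < 1, there exists a 6-coloring of K_{61} with no monochromatic K_5; hence R_6(5) > 61.

E[X] = 1983049/3359232 ≈ 0.590; E[X] < 1, so R_6(5) > 61.


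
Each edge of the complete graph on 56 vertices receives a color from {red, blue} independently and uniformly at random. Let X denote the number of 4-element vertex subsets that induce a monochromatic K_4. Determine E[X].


Let X = Σ_S X_S over the C(56, 4) = 367290 subsets S of size 4, where X_S = 1 if the K_4 on S is monochromatic.
For a fixed S, the K_4 on S has C(4, 2) = 6 edges. P[all 6 edges red] = (1/2)^6, and likewise for blue, so P[monochromatic] = 2·(1/2)^6 = 2^{1 − 6} = 1/32.
By linearity of expectation: E[X] = C(56, 4) · 2^{1 − 6} = 367290 · 1/32 = 183645/16.
Numerically: E[X] ≈ 11477.812500.

E[X] = C(56,4)·2^(1−C(4,2)) = 183645/16 ≈ 11477.812500.


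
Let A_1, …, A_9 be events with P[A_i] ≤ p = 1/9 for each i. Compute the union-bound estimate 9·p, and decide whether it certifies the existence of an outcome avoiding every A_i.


Union bound: P[∪_{i=1}^{9} A_i] ≤ Σ_i P[A_i] ≤ 9·p = 9·(1/9) = 1.
Numerically: 1 ≈ 1.00000.
Is 1 < 1? NO.
Since the bound 1 is ≥ 1, the union bound is uninformative here; it does NOT by itself certify existence.

9·p = 1 ≈ 1.00000; existence NOT certified by the union bound.


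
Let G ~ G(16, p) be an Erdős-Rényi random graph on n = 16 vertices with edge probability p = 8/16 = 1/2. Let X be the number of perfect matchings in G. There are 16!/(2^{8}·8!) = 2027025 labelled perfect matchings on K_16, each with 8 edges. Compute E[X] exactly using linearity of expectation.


K_16 has 16!/(2^{8}·8!) = 2027025 labelled perfect matchings.
For each such perfect matching H, let X_H = 1 if all 8 edges of H are present in G. Then P[X_H = 1] = p^{8} = (1/2)^{8} = 1/256.
Summing the indicators: E[X] = Σ_H E[X_H] = 2027025 · p^{8} = 2027025 · 1/256 = 2027025/256.
Numerically: E[X] ≈ 7918.1.

E[X] = 2027025 · (1/2)^{8} = 2027025/256 ≈ 7918.1.


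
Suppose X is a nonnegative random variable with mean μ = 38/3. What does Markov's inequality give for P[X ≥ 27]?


μ = E[X] = 38/3, a = 27.
Markov: P[X ≥ 27] ≤ μ/a = (38/3)/27 = 38/81.
Numerically: ≈ 0.46914.
(Since a = 27 > μ = 12.66667, the bound 38/81 is < 1 and informative.)

P[X ≥ 27] ≤ 38/81 ≈ 0.46914.


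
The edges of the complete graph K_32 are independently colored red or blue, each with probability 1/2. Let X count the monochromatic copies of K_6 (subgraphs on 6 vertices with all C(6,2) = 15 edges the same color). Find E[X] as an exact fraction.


Let X = Σ_S X_S over the C(32, 6) = 906192 subsets S of size 6, where X_S = 1 if the K_6 on S is monochromatic.
For a fixed S, the K_6 on S has C(6, 2) = 15 edges. P[all 15 edges red] = (1/2)^15, and likewise for blue, so P[monochromatic] = 2·(1/2)^15 = 2^{1 − 15} = 1/16384.
By linearity of expectation: E[X] = C(32, 6) · 2^{1 − 15} = 906192 · 1/16384 = 56637/1024.
Numerically: E[X] ≈ 55.310.

E[X] = C(32,6)·2^(1−C(6,2)) = 56637/1024 ≈ 55.310.


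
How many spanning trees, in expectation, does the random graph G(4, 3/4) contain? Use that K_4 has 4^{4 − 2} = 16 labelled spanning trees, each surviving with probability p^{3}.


K_4 has 4^{4 − 2} = 16 labelled spanning trees.
For each such spanning tree H, let X_H = 1 if all 3 edges of H are present in G. Then P[X_H = 1] = p^{3} = (3/4)^{3} = 27/64.
By linearity: E[X] = Σ_H E[X_H] = 16 · p^{3} = 16 · 27/64 = 27/4.
Numerically: E[X] ≈ 6.75.

E[X] = 16 · (3/4)^{3} = 27/4 ≈ 6.75.
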